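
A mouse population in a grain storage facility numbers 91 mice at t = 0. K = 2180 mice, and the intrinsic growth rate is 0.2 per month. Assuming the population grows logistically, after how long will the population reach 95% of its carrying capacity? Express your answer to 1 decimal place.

A = (K − N₀)/N₀ = (2180 − 91)/91 = 22.956.
Solve 2180/(1 + 22.956·e^(−0.2t)) = 2071: 1 + 22.956·e^(−0.2t) = 1.0526, so e^(−0.2t) = 0.00229271.
−0.2·t = ln(0.00229271) = -6.078, so t = 6.078/0.2 = 30.39.

30.4 months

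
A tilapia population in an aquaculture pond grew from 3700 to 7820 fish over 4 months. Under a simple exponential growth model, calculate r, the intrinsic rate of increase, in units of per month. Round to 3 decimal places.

From N(t) = N₀·e^(rt): e^(r·4) = 7820/3700 = 2.1135.
r·4 = ln(2.1135) = 0.74835, so r = 0.74835/4 = 0.18709.

0.187 per month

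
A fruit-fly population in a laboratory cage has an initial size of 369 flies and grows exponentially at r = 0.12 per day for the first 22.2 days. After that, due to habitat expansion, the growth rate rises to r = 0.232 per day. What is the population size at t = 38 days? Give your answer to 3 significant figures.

Phase 1: N(22.2) = 369·e^(0.12×22.2) = 369·e^2.664 = 5296.47.
Phase 2 runs for 38 − 22.2 = 15.8 days at r = 0.232.
N(38) = 5296.47·e^(0.232×15.8) = 5296.47·e^3.666 = 206984.

207000 flies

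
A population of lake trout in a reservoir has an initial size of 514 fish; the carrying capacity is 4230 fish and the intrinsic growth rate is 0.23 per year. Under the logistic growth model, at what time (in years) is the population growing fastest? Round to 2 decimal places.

Logistic growth is fastest at N = K/2 = 2115.
A = (K − N₀)/N₀ = 7.2296. Set K/(1 + A·e^(−rt)) = K/2 → A·e^(−rt) = 1.
e^(−0.23t) = 1/7.2296 = 0.138321, so t = ln(7.2296)/0.23 = 1.9782/0.23 = 8.6008.

8.60 years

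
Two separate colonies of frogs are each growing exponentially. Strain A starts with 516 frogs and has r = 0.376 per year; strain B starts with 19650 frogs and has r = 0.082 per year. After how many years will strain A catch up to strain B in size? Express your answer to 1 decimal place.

Set 516·e^(0.376t) = 19650·e^(0.082t).
e^((0.376 − 0.082)t) = 19650/516 → e^(0.294·t) = 38.081.
0.294·t = ln(38.081) = 3.6397, so t = 3.6397/0.294 = 12.38.

12.4 years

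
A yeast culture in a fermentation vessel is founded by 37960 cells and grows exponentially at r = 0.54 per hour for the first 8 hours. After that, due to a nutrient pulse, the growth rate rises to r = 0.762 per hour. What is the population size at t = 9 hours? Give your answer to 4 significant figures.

Phase 1: N(8) = 37960·e^(0.54×8) = 37960·e^4.32 = 2.85416×10^6.
Phase 2 runs for 9 − 8 = 1 hours at r = 0.762.
N(9) = 2.85416×10^6·e^(0.762×1) = 2.85416×10^6·e^0.762 = 6.115201×10^6.

6115000 cells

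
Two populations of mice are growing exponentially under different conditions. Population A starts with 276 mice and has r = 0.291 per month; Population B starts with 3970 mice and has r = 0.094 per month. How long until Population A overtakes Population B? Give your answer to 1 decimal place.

Set 276·e^(0.291t) = 3970·e^(0.094t).
e^((0.291 − 0.094)t) = 3970/276 → e^(0.197·t) = 14.384.
0.197·t = ln(14.384) = 2.6661, so t = 2.6661/0.197 = 13.534.

13.5 months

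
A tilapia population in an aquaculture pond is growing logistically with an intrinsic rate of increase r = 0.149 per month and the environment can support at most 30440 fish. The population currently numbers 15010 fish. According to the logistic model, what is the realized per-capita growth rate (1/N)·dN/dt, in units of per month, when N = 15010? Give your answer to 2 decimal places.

0.08 per month

(1/N)·dN/dt = r(1 − N/K) = 0.149 × (1 − 15010/30440).
= 0.149 × 0.5069 = 0.075528.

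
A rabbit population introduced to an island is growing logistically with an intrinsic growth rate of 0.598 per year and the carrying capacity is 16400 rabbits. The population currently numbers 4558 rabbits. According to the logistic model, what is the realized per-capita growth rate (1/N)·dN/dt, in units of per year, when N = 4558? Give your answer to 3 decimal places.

(1/N)·dN/dt = r(1 − N/K) = 0.598 × (1 − 4558/16400).
= 0.598 × 0.72207 = 0.4318.

0.432 per year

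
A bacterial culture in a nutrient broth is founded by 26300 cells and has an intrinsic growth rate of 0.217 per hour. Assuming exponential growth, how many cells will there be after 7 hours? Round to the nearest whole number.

N(t) = N₀·e^(rt) = 26300 × e^(0.217×7) = 26300 × e^1.519.
e^1.519 ≈ 4.5677, so N ≈ 26300 × 4.5677 = 120129.

120129 cells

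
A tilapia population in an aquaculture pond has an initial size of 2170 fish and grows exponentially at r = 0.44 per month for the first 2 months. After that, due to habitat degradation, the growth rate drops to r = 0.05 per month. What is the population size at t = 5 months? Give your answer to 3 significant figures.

6080 fish

Phase 1: N(2) = 2170·e^(0.44×2) = 2170·e^0.88 = 5231.65.
Phase 2 runs for 5 − 2 = 3 months at r = 0.05.
N(5) = 5231.65·e^(0.05×3) = 5231.65·e^0.15 = 6078.31.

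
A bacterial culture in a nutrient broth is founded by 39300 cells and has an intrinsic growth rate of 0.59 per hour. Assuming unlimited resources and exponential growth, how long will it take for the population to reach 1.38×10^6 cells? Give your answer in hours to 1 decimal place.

Set N₀·e^(rt) = 1.38×10^6: e^(0.59·t) = 1.38×10^6/39300 = 35.115.
0.59·t = ln(35.115) = 3.5586, so t = 3.5586/0.59 = 6.0315.

6.0 hours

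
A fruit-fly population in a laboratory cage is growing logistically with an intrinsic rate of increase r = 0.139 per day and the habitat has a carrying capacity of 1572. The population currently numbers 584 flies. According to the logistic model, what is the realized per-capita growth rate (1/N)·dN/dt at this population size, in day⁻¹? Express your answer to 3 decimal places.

(1/N)·dN/dt = r(1 − N/K) = 0.139 × (1 − 584/1572).
= 0.139 × 0.6285 = 0.087361.

0.087 per day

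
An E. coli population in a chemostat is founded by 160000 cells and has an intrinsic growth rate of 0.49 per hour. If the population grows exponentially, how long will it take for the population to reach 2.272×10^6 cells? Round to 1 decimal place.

Set N₀·e^(rt) = 2.272×10^6: e^(0.49·t) = 2.272×10^6/160000 = 14.2.
0.49·t = ln(14.2) = 2.6532, so t = 2.6532/0.49 = 5.4148.

5.4 hours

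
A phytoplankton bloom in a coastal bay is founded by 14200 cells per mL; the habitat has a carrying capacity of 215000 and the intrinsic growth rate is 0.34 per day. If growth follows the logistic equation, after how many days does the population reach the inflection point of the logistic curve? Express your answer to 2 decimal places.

7.79 days

Logistic growth is fastest at N = K/2 = 107500.
A = (K − N₀)/N₀ = 14.141. Set K/(1 + A·e^(−rt)) = K/2 → A·e^(−rt) = 1.
e^(−0.34t) = 1/14.141 = 0.0707171, so t = ln(14.141)/0.34 = 2.6491/0.34 = 7.7914.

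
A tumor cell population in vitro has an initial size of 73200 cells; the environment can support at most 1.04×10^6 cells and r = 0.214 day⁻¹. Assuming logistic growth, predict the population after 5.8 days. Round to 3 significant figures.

A = (K − N₀)/N₀ = (1.04×10^6 − 73200)/73200 = 13.208.
N(t) = K/(1 + A·e^(−rt)) = 1.04×10^6/(1 + 13.208×e^(−0.214×5.8)).
e^(−1.241) = 0.28904; denominator = 1 + 13.208×0.28904 = 4.8175.
N = 1.04×10^6/4.8175 = 215880.

216000 cells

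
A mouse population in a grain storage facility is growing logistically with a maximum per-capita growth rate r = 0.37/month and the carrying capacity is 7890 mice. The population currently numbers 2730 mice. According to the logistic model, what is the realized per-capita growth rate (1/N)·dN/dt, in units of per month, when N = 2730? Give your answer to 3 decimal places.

(1/N)·dN/dt = r(1 − N/K) = 0.37 × (1 − 2730/7890).
= 0.37 × 0.65399 = 0.24198.

0.242 per month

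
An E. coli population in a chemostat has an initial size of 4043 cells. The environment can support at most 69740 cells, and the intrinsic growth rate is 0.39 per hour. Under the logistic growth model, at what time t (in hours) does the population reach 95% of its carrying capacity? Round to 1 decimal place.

14.7 hours

A = (K − N₀)/N₀ = (69740 − 4043)/4043 = 16.25.
Solve 69740/(1 + 16.25·e^(−0.39t)) = 66253: 1 + 16.25·e^(−0.39t) = 1.0526, so e^(−0.39t) = 0.00323895.
−0.39·t = ln(0.00323895) = -5.7325, so t = 5.7325/0.39 = 14.699.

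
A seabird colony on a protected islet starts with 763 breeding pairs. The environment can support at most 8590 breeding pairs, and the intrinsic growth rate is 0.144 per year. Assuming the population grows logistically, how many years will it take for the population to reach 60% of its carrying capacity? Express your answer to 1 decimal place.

A = (K − N₀)/N₀ = (8590 − 763)/763 = 10.258.
Solve 8590/(1 + 10.258·e^(−0.144t)) = 5154: 1 + 10.258·e^(−0.144t) = 1.6667, so e^(−0.144t) = 0.0649887.
−0.144·t = ln(0.0649887) = -2.7335, so t = 2.7335/0.144 = 18.983.

19.0 years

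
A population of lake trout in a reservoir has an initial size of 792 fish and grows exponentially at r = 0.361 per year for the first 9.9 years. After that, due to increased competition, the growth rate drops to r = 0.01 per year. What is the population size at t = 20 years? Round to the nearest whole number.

31240 fish

Phase 1: N(9.9) = 792·e^(0.361×9.9) = 792·e^3.574 = 28239.1.
Phase 2 runs for 20 − 9.9 = 10.1 years at r = 0.01.
N(20) = 28239.1·e^(0.01×10.1) = 28239.1·e^0.101 = 31240.2.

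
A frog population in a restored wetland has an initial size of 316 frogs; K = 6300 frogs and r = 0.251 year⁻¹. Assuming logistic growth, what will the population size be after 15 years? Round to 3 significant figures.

A = (K − N₀)/N₀ = (6300 − 316)/316 = 18.937.
N(t) = K/(1 + A·e^(−rt)) = 6300/(1 + 18.937×e^(−0.251×15)).
e^(−3.765) = 0.023168; denominator = 1 + 18.937×0.023168 = 1.4387.
N = 6300/1.4387 = 4378.9.

4380 frogs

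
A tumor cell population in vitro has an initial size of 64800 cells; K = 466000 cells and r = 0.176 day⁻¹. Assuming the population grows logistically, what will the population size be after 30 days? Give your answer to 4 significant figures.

451800 cells

A = (K − N₀)/N₀ = (466000 − 64800)/64800 = 6.1914.
N(t) = K/(1 + A·e^(−rt)) = 466000/(1 + 6.1914×e^(−0.176×30)).
e^(−5.28) = 0.0050924; denominator = 1 + 6.1914×0.0050924 = 1.0315.
N = 466000/1.0315 = 451757.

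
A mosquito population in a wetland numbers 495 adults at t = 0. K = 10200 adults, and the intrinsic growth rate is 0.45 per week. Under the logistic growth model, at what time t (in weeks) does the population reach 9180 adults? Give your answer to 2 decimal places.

11.50 weeks

A = (K − N₀)/N₀ = (10200 − 495)/495 = 19.606.
Solve 10200/(1 + 19.606·e^(−0.45t)) = 9180: 1 + 19.606·e^(−0.45t) = 1.1111, so e^(−0.45t) = 0.00566718.
−0.45·t = ln(0.00566718) = -5.1731, so t = 5.1731/0.45 = 11.496.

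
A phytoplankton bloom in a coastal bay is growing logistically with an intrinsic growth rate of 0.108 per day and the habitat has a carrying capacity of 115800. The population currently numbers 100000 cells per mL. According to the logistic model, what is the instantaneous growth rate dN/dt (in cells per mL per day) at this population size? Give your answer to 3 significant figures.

1470 cells per mL per day

dN/dt = rN(1 − N/K) = 0.108 × 100000 × (1 − 100000/115800).
1 − 100000/115800 = 0.13644; dN/dt = 0.108 × 100000 × 0.13644 = 1473.6.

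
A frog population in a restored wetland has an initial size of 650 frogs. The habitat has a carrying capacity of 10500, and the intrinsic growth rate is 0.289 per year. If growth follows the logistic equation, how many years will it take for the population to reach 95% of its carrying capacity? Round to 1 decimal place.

A = (K − N₀)/N₀ = (10500 − 650)/650 = 15.154.
Solve 10500/(1 + 15.154·e^(−0.289t)) = 9975: 1 + 15.154·e^(−0.289t) = 1.0526, so e^(−0.289t) = 0.00347315.
−0.289·t = ln(0.00347315) = -5.6627, so t = 5.6627/0.289 = 19.594.

19.6 years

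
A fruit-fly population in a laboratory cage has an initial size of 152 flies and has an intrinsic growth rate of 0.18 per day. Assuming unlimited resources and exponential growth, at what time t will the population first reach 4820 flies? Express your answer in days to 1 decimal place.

Set N₀·e^(rt) = 4820: e^(0.18·t) = 4820/152 = 31.711.
0.18·t = ln(31.711) = 3.4566, so t = 3.4566/0.18 = 19.204.

19.2 days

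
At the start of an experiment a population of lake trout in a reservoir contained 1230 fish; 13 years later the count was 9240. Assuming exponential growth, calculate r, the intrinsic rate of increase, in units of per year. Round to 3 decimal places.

From N(t) = N₀·e^(rt): e^(r·13) = 9240/1230 = 7.5122.
r·13 = ln(7.5122) = 2.0165, so r = 2.0165/13 = 0.15512.

0.155 per year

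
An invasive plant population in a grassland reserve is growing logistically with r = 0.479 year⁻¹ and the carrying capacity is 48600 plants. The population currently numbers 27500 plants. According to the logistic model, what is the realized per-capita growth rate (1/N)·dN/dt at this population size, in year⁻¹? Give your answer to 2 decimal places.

(1/N)·dN/dt = r(1 − N/K) = 0.479 × (1 − 27500/48600).
= 0.479 × 0.43416 = 0.20796.

0.21 per year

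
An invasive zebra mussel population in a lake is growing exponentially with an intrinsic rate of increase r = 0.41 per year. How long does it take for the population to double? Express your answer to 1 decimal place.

Doubling time t_d = ln(2)/r = 0.6931/0.41 = 1.6906.

1.7 years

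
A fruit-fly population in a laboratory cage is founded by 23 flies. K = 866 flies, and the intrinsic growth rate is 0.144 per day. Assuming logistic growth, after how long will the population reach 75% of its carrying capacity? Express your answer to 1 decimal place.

A = (K − N₀)/N₀ = (866 − 23)/23 = 36.652.
Solve 866/(1 + 36.652·e^(−0.144t)) = 649.5: 1 + 36.652·e^(−0.144t) = 1.3333, so e^(−0.144t) = 0.0090945.
−0.144·t = ln(0.0090945) = -4.7001, so t = 4.7001/0.144 = 32.639.

32.6 days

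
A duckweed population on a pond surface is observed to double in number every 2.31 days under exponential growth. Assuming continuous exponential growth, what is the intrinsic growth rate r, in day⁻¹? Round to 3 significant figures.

0.300 per day

r = ln(2)/t_d = 0.6931/2.31 = 0.30006.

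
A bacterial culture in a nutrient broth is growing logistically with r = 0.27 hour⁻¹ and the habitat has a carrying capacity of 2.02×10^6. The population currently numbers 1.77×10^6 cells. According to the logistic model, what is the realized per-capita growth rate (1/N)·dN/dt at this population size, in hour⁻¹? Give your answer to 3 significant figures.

0.0334 per hour

(1/N)·dN/dt = r(1 − N/K) = 0.27 × (1 − 1.77×10^6/2.02×10^6).
= 0.27 × 0.12376 = 0.033416.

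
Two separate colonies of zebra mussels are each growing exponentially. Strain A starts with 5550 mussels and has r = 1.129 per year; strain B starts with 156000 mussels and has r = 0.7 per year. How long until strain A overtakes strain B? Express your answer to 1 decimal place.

Set 5550·e^(1.129t) = 156000·e^(0.7t).
e^((1.129 − 0.7)t) = 156000/5550 → e^(0.429·t) = 28.108.
0.429·t = ln(28.108) = 3.3361, so t = 3.3361/0.429 = 7.7764.

7.8 years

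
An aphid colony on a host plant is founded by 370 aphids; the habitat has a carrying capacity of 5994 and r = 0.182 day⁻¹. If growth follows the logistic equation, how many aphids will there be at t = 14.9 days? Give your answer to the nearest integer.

A = (K − N₀)/N₀ = (5994 − 370)/370 = 15.2.
N(t) = K/(1 + A·e^(−rt)) = 5994/(1 + 15.2×e^(−0.182×14.9)).
e^(−2.712) = 0.066417; denominator = 1 + 15.2×0.066417 = 2.0095.
N = 5994/2.0095 = 2982.77.

2983 aphids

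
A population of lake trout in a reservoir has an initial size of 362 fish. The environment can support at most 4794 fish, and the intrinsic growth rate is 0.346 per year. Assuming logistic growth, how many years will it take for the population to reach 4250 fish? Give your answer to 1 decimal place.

13.2 years

A = (K − N₀)/N₀ = (4794 − 362)/362 = 12.243.
Solve 4794/(1 + 12.243·e^(−0.346t)) = 4250: 1 + 12.243·e^(−0.346t) = 1.128, so e^(−0.346t) = 0.0104549.
−0.346·t = ln(0.0104549) = -4.5607, so t = 4.5607/0.346 = 13.181.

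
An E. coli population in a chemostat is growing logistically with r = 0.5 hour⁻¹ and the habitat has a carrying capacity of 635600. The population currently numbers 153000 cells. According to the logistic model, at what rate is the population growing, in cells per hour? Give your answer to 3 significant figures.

dN/dt = rN(1 − N/K) = 0.5 × 153000 × (1 − 153000/635600).
1 − 153000/635600 = 0.75928; dN/dt = 0.5 × 153000 × 0.75928 = 58085.

58100 cells per hour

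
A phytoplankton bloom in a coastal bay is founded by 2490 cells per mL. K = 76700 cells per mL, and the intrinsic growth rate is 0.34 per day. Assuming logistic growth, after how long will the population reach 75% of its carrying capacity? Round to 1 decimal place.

A = (K − N₀)/N₀ = (76700 − 2490)/2490 = 29.803.
Solve 76700/(1 + 29.803·e^(−0.34t)) = 57525: 1 + 29.803·e^(−0.34t) = 1.3333, so e^(−0.34t) = 0.0111845.
−0.34·t = ln(0.0111845) = -4.4932, so t = 4.4932/0.34 = 13.215.

13.2 days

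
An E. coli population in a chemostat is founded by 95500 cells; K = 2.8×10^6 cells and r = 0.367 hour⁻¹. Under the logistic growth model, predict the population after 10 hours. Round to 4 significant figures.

1627000 cells

A = (K − N₀)/N₀ = (2.8×10^6 − 95500)/95500 = 28.319.
N(t) = K/(1 + A·e^(−rt)) = 2.8×10^6/(1 + 28.319×e^(−0.367×10)).
e^(−3.67) = 0.025476; denominator = 1 + 28.319×0.025476 = 1.7215.
N = 2.8×10^6/1.7215 = 1.62651×10^6.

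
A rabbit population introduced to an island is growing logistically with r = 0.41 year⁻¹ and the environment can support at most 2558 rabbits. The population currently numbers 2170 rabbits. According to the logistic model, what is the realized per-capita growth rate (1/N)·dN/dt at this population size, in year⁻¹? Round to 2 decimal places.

(1/N)·dN/dt = r(1 − N/K) = 0.41 × (1 − 2170/2558).
= 0.41 × 0.15168 = 0.062189.

0.06 per year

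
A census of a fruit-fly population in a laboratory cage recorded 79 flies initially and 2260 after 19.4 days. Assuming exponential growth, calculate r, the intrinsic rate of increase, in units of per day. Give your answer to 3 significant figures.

0.173 per day

From N(t) = N₀·e^(rt): e^(r·19.4) = 2260/79 = 28.608.
r·19.4 = ln(28.608) = 3.3537, so r = 3.3537/19.4 = 0.17287.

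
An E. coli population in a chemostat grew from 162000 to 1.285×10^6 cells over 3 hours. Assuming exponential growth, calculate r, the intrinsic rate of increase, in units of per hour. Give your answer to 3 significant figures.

From N(t) = N₀·e^(rt): e^(r·3) = 1.285×10^6/162000 = 7.9321.
r·3 = ln(7.9321) = 2.0709, so r = 2.0709/3 = 0.69031.

0.690 per hour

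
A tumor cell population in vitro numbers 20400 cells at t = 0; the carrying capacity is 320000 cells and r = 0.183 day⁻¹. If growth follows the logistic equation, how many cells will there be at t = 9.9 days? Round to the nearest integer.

94135 cells

A = (K − N₀)/N₀ = (320000 − 20400)/20400 = 14.686.
N(t) = K/(1 + A·e^(−rt)) = 320000/(1 + 14.686×e^(−0.183×9.9)).
e^(−1.812) = 0.16338; denominator = 1 + 14.686×0.16338 = 3.3994.
N = 320000/3.3994 = 94134.6.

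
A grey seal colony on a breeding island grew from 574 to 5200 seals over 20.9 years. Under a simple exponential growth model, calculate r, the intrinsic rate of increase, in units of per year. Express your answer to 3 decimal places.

0.105 per year

From N(t) = N₀·e^(rt): e^(r·20.9) = 5200/574 = 9.0592.
r·20.9 = ln(9.0592) = 2.2038, so r = 2.2038/20.9 = 0.10544.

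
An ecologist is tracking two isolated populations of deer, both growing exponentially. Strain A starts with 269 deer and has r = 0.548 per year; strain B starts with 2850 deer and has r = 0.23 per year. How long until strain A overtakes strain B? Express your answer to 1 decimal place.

Set 269·e^(0.548t) = 2850·e^(0.23t).
e^((0.548 − 0.23)t) = 2850/269 → e^(0.318·t) = 10.595.
0.318·t = ln(10.595) = 2.3604, so t = 2.3604/0.318 = 7.4225.

7.4 years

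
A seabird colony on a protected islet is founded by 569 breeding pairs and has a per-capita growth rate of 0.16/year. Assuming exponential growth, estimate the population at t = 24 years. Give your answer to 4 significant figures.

26470 breeding pairs

N(t) = N₀·e^(rt) = 569 × e^(0.16×24) = 569 × e^3.84.
e^3.84 ≈ 46.525, so N ≈ 569 × 46.525 = 26473.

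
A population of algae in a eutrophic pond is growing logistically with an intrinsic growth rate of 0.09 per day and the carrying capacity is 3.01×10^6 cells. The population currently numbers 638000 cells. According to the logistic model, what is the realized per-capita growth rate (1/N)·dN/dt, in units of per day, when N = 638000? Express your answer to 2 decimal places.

0.07 per day

(1/N)·dN/dt = r(1 − N/K) = 0.09 × (1 − 638000/3.01×10^6).
= 0.09 × 0.78804 = 0.070924.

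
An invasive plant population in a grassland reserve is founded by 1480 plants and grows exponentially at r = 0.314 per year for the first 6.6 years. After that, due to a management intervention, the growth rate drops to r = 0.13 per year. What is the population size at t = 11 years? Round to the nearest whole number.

20831 plants

Phase 1: N(6.6) = 1480·e^(0.314×6.6) = 1480·e^2.072 = 11756.9.
Phase 2 runs for 11 − 6.6 = 4.4 years at r = 0.13.
N(11) = 11756.9·e^(0.13×4.4) = 11756.9·e^0.572 = 20831.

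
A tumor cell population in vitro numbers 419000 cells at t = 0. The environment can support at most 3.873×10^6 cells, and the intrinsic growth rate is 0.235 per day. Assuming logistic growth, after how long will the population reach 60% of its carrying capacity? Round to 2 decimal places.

10.70 days

A = (K − N₀)/N₀ = (3.873×10^6 − 419000)/419000 = 8.2434.
Solve 3.873×10^6/(1 + 8.2434·e^(−0.235t)) = 2.3238×10^6: 1 + 8.2434·e^(−0.235t) = 1.6667, so e^(−0.235t) = 0.0808724.
−0.235·t = ln(0.0808724) = -2.5149, so t = 2.5149/0.235 = 10.702.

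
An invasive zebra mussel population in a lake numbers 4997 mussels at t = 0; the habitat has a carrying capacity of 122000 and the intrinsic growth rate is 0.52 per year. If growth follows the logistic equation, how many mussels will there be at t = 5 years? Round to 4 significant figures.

A = (K − N₀)/N₀ = (122000 − 4997)/4997 = 23.415.
N(t) = K/(1 + A·e^(−rt)) = 122000/(1 + 23.415×e^(−0.52×5)).
e^(−2.6) = 0.074274; denominator = 1 + 23.415×0.074274 = 2.7391.
N = 122000/2.7391 = 44540.3.

44540 mussels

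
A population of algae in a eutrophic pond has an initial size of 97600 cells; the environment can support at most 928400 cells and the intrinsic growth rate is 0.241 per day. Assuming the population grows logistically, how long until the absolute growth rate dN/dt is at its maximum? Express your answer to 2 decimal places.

8.89 days

Logistic growth is fastest at N = K/2 = 464200.
A = (K − N₀)/N₀ = 8.5123. Set K/(1 + A·e^(−rt)) = K/2 → A·e^(−rt) = 1.
e^(−0.241t) = 1/8.5123 = 0.117477, so t = ln(8.5123)/0.241 = 2.1415/0.241 = 8.8859.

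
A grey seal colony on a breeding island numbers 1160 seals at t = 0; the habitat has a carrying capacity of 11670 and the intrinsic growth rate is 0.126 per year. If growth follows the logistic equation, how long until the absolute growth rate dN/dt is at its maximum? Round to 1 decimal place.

Logistic growth is fastest at N = K/2 = 5835.
A = (K − N₀)/N₀ = 9.0603. Set K/(1 + A·e^(−rt)) = K/2 → A·e^(−rt) = 1.
e^(−0.126t) = 1/9.0603 = 0.110371, so t = ln(9.0603)/0.126 = 2.2039/0.126 = 17.491.

17.5 years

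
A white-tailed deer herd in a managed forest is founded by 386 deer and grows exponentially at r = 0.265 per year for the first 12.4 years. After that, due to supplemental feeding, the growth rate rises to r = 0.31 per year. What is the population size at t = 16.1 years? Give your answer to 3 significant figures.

Phase 1: N(12.4) = 386·e^(0.265×12.4) = 386·e^3.286 = 10320.
Phase 2 runs for 16.1 − 12.4 = 3.7 years at r = 0.31.
N(16.1) = 10320·e^(0.31×3.7) = 10320·e^1.147 = 32494.9.

32500 deer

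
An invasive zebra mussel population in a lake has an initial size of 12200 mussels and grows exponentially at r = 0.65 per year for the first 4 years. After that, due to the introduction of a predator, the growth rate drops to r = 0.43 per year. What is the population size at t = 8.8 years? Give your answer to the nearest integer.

1293926 mussels

Phase 1: N(4) = 12200·e^(0.65×4) = 12200·e^2.6 = 164258.
Phase 2 runs for 8.8 − 4 = 4.8 years at r = 0.43.
N(8.8) = 164258·e^(0.43×4.8) = 164258·e^2.064 = 1.293926×10^6.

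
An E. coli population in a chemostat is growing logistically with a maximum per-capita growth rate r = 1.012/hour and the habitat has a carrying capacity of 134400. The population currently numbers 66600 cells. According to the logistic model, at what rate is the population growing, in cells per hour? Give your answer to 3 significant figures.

34000 cells per hour

dN/dt = rN(1 − N/K) = 1.012 × 66600 × (1 − 66600/134400).
1 − 66600/134400 = 0.50446; dN/dt = 1.012 × 66600 × 0.50446 = 34000.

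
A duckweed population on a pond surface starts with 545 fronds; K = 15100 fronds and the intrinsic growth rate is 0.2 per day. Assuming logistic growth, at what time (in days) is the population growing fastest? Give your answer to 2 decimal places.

16.42 days

Logistic growth is fastest at N = K/2 = 7550.
A = (K − N₀)/N₀ = 26.706. Set K/(1 + A·e^(−rt)) = K/2 → A·e^(−rt) = 1.
e^(−0.2t) = 1/26.706 = 0.0374442, so t = ln(26.706)/0.2 = 3.2849/0.2 = 16.425.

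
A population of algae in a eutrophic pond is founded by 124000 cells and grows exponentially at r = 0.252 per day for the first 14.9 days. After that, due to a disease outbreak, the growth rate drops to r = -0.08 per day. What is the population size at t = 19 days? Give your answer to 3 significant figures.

Phase 1: N(14.9) = 124000·e^(0.252×14.9) = 124000·e^3.755 = 5.297984×10^6.
Phase 2 runs for 19 − 14.9 = 4.1 days at r = -0.08.
N(19) = 5.297984×10^6·e^(-0.08×4.1) = 5.297984×10^6·e^-0.328 = 3.816471×10^6.

3820000 cells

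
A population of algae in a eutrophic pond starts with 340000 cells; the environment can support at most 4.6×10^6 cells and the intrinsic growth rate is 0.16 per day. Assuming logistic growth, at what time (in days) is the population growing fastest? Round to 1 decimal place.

15.8 days

Logistic growth is fastest at N = K/2 = 2.3×10^6.
A = (K − N₀)/N₀ = 12.529. Set K/(1 + A·e^(−rt)) = K/2 → A·e^(−rt) = 1.
e^(−0.16t) = 1/12.529 = 0.0798122, so t = ln(12.529)/0.16 = 2.5281/0.16 = 15.8.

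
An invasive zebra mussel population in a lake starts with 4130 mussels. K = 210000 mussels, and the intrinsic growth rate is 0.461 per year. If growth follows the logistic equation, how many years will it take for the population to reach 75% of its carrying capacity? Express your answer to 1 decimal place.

10.9 years

A = (K − N₀)/N₀ = (210000 − 4130)/4130 = 49.847.
Solve 210000/(1 + 49.847·e^(−0.461t)) = 157500: 1 + 49.847·e^(−0.461t) = 1.3333, so e^(−0.461t) = 0.00668707.
−0.461·t = ln(0.00668707) = -5.0076, so t = 5.0076/0.461 = 10.862.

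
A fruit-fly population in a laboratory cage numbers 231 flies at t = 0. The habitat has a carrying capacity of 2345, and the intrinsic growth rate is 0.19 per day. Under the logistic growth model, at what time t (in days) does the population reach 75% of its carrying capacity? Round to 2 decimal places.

A = (K − N₀)/N₀ = (2345 − 231)/231 = 9.1515.
Solve 2345/(1 + 9.1515·e^(−0.19t)) = 1758.75: 1 + 9.1515·e^(−0.19t) = 1.3333, so e^(−0.19t) = 0.0364238.
−0.19·t = ln(0.0364238) = -3.3125, so t = 3.3125/0.19 = 17.434.

17.43 days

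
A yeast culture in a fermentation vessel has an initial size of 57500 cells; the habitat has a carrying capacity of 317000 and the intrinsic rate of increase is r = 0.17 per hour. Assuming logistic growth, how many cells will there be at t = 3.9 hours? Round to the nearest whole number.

95322 cells

A = (K − N₀)/N₀ = (317000 − 57500)/57500 = 4.513.
N(t) = K/(1 + A·e^(−rt)) = 317000/(1 + 4.513×e^(−0.17×3.9)).
e^(−0.663) = 0.5153; denominator = 1 + 4.513×0.5153 = 3.3256.
N = 317000/3.3256 = 95321.6.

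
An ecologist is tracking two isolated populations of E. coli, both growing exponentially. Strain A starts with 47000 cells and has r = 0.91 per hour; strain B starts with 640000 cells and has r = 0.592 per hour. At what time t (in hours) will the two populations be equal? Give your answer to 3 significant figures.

Set 47000·e^(0.91t) = 640000·e^(0.592t).
e^((0.91 − 0.592)t) = 640000/47000 → e^(0.318·t) = 13.617.
0.318·t = ln(13.617) = 2.6113, so t = 2.6113/0.318 = 8.2117.

8.21 hours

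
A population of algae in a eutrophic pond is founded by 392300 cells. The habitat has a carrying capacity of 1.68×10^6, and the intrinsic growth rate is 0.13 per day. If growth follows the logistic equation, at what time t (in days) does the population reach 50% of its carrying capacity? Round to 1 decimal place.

9.1 days

A = (K − N₀)/N₀ = (1.68×10^6 − 392300)/392300 = 3.2824.
Solve 1.68×10^6/(1 + 3.2824·e^(−0.13t)) = 840000: 1 + 3.2824·e^(−0.13t) = 2, so e^(−0.13t) = 0.304652.
−0.13·t = ln(0.304652) = -1.1886, so t = 1.1886/0.13 = 9.143.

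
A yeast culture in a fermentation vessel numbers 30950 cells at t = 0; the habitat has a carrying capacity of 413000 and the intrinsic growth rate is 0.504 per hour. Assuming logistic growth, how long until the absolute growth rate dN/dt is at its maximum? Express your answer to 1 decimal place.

5.0 hours

Logistic growth is fastest at N = K/2 = 206500.
A = (K − N₀)/N₀ = 12.344. Set K/(1 + A·e^(−rt)) = K/2 → A·e^(−rt) = 1.
e^(−0.504t) = 1/12.344 = 0.0810103, so t = ln(12.344)/0.504 = 2.5132/0.504 = 4.9865.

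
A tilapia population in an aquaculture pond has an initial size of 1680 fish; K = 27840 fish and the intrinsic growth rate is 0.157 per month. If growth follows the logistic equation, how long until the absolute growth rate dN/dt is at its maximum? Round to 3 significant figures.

17.5 months

Logistic growth is fastest at N = K/2 = 13920.
A = (K − N₀)/N₀ = 15.571. Set K/(1 + A·e^(−rt)) = K/2 → A·e^(−rt) = 1.
e^(−0.157t) = 1/15.571 = 0.0642202, so t = ln(15.571)/0.157 = 2.7454/0.157 = 17.487.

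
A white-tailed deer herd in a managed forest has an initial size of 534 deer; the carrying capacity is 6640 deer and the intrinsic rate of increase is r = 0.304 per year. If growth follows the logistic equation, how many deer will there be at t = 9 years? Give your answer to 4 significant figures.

3813 deer

A = (K − N₀)/N₀ = (6640 − 534)/534 = 11.434.
N(t) = K/(1 + A·e^(−rt)) = 6640/(1 + 11.434×e^(−0.304×9)).
e^(−2.736) = 0.064829; denominator = 1 + 11.434×0.064829 = 1.7413.
N = 6640/1.7413 = 3813.27.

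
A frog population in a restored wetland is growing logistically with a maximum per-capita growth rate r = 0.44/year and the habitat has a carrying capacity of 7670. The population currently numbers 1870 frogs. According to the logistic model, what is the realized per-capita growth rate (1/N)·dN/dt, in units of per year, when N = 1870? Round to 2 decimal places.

(1/N)·dN/dt = r(1 − N/K) = 0.44 × (1 − 1870/7670).
= 0.44 × 0.75619 = 0.33272.

0.33 per year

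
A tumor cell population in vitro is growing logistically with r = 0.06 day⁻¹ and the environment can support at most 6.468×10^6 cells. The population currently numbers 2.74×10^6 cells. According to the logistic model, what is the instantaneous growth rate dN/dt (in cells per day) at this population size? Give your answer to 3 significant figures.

dN/dt = rN(1 − N/K) = 0.06 × 2.74×10^6 × (1 − 2.74×10^6/6.468×10^6).
1 − 2.74×10^6/6.468×10^6 = 0.57638; dN/dt = 0.06 × 2.74×10^6 × 0.57638 = 94756.

94800 cells per day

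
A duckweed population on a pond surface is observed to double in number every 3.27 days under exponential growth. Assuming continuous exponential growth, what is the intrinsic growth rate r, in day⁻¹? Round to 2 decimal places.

r = ln(2)/t_d = 0.6931/3.27 = 0.21197.

0.21 per day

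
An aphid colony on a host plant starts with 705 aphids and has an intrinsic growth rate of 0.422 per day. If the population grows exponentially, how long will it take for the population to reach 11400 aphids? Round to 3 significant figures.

Set N₀·e^(rt) = 11400: e^(0.422·t) = 11400/705 = 16.17.
0.422·t = ln(16.17) = 2.7832, so t = 2.7832/0.422 = 6.5952.

6.60 days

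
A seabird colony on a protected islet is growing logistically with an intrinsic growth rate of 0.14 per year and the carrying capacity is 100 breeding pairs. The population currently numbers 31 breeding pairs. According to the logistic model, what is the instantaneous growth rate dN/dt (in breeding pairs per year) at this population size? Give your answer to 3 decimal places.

dN/dt = rN(1 − N/K) = 0.14 × 31 × (1 − 31/100).
1 − 31/100 = 0.69; dN/dt = 0.14 × 31 × 0.69 = 2.9946.

2.995 breeding pairs per year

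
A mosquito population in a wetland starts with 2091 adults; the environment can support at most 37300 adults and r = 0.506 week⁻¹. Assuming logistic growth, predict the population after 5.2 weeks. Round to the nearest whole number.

16861 adults

A = (K − N₀)/N₀ = (37300 − 2091)/2091 = 16.838.
N(t) = K/(1 + A·e^(−rt)) = 37300/(1 + 16.838×e^(−0.506×5.2)).
e^(−2.631) = 0.071992; denominator = 1 + 16.838×0.071992 = 2.2122.
N = 37300/2.2122 = 16860.8.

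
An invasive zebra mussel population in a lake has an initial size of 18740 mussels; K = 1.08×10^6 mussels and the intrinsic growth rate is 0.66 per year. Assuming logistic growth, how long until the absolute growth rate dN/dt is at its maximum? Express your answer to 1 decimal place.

Logistic growth is fastest at N = K/2 = 540000.
A = (K − N₀)/N₀ = 56.631. Set K/(1 + A·e^(−rt)) = K/2 → A·e^(−rt) = 1.
e^(−0.66t) = 1/56.631 = 0.0176583, so t = ln(56.631)/0.66 = 4.0366/0.66 = 6.116.

6.1 years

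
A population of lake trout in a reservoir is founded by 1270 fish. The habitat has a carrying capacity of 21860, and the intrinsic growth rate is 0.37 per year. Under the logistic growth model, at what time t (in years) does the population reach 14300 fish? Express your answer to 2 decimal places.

A = (K − N₀)/N₀ = (21860 − 1270)/1270 = 16.213.
Solve 21860/(1 + 16.213·e^(−0.37t)) = 14300: 1 + 16.213·e^(−0.37t) = 1.5287, so e^(−0.37t) = 0.0326087.
−0.37·t = ln(0.0326087) = -3.4232, so t = 3.4232/0.37 = 9.2518.

9.25 years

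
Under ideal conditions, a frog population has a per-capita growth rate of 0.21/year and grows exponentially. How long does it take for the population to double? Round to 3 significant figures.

Doubling time t_d = ln(2)/r = 0.6931/0.21 = 3.3007.

3.30 years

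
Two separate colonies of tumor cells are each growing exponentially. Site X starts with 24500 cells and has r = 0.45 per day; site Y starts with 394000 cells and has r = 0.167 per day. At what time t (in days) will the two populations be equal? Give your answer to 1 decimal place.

9.8 days

Set 24500·e^(0.45t) = 394000·e^(0.167t).
e^((0.45 − 0.167)t) = 394000/24500 → e^(0.283·t) = 16.082.
0.283·t = ln(16.082) = 2.7777, so t = 2.7777/0.283 = 9.8151.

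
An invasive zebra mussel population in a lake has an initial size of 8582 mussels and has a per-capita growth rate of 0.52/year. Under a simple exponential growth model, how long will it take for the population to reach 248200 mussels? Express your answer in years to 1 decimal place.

Set N₀·e^(rt) = 248200: e^(0.52·t) = 248200/8582 = 28.921.
0.52·t = ln(28.921) = 3.3646, so t = 3.3646/0.52 = 6.4703.

6.5 years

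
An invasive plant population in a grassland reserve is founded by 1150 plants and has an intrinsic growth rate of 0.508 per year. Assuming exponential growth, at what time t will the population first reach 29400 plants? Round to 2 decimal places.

Set N₀·e^(rt) = 29400: e^(0.508·t) = 29400/1150 = 25.565.
0.508·t = ln(25.565) = 3.2412, so t = 3.2412/0.508 = 6.3804.

6.38 years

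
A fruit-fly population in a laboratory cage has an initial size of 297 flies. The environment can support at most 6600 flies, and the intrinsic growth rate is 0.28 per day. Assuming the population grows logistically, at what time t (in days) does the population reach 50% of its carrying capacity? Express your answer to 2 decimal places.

A = (K − N₀)/N₀ = (6600 − 297)/297 = 21.222.
Solve 6600/(1 + 21.222·e^(−0.28t)) = 3300: 1 + 21.222·e^(−0.28t) = 2, so e^(−0.28t) = 0.0471204.
−0.28·t = ln(0.0471204) = -3.055, so t = 3.055/0.28 = 10.911.

10.91 days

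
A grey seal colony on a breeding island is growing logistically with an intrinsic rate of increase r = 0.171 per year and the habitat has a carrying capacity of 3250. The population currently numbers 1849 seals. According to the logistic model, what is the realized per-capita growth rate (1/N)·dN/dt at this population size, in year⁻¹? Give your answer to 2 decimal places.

0.07 per year

(1/N)·dN/dt = r(1 − N/K) = 0.171 × (1 − 1849/3250).
= 0.171 × 0.43108 = 0.073714.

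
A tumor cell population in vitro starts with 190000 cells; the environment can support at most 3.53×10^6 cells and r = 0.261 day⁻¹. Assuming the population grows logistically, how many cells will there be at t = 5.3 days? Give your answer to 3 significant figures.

A = (K − N₀)/N₀ = (3.53×10^6 − 190000)/190000 = 17.579.
N(t) = K/(1 + A·e^(−rt)) = 3.53×10^6/(1 + 17.579×e^(−0.261×5.3)).
e^(−1.383) = 0.25075; denominator = 1 + 17.579×0.25075 = 5.4079.
N = 3.53×10^6/5.4079 = 652747.

653000 cells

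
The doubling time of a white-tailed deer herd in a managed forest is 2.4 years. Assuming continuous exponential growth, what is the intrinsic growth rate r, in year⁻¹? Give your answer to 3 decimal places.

0.289 per year

r = ln(2)/t_d = 0.6931/2.4 = 0.28881.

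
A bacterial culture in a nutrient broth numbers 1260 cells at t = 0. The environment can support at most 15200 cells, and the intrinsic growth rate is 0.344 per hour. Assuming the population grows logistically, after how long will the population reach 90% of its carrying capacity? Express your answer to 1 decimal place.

13.4 hours

A = (K − N₀)/N₀ = (15200 − 1260)/1260 = 11.063.
Solve 15200/(1 + 11.063·e^(−0.344t)) = 13680: 1 + 11.063·e^(−0.344t) = 1.1111, so e^(−0.344t) = 0.010043.
−0.344·t = ln(0.010043) = -4.6009, so t = 4.6009/0.344 = 13.375.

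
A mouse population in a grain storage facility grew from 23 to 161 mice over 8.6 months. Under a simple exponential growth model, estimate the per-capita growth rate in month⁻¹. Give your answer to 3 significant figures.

0.226 per month

From N(t) = N₀·e^(rt): e^(r·8.6) = 161/23 = 7.
r·8.6 = ln(7) = 1.9459, so r = 1.9459/8.6 = 0.22627.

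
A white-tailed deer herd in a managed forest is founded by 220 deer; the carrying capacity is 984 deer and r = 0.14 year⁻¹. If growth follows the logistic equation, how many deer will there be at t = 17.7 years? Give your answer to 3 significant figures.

762 deer

A = (K − N₀)/N₀ = (984 − 220)/220 = 3.4727.
N(t) = K/(1 + A·e^(−rt)) = 984/(1 + 3.4727×e^(−0.14×17.7)).
e^(−2.478) = 0.083911; denominator = 1 + 3.4727×0.083911 = 1.2914.
N = 984/1.2914 = 761.964.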